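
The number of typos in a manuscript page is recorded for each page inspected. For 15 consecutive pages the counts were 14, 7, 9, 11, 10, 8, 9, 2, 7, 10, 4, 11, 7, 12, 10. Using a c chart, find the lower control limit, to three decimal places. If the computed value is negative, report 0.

0.000

c̄ = (14 + 7 + 9 + 11 + 10 + 8 + 9 + 2 + 7 + 10 + 4 + 11 + 7 + 12 + 10) / 15 = 131 / 15 = 8.7333
LCL = c̄ − 3√c̄ = 8.7333 − 3 × 2.9552 = -0.1323 → 0 (cannot be negative)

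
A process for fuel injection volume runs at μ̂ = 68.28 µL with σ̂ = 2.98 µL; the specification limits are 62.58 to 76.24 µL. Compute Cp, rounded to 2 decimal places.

Cp = (USL − LSL) / (6σ̂) = (76.24 − 62.58) / (6 × 2.98) = 13.6600 / 17.8800 = 0.7640

0.76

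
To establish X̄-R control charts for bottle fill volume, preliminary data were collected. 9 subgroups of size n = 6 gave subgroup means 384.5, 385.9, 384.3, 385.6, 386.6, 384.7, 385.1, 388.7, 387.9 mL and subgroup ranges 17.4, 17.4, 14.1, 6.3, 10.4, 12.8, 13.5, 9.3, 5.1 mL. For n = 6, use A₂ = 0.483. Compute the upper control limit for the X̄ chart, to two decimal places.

X̄̄ = (384.5 + 385.9 + 384.3 + 385.6 + 386.6 + 384.7 + 385.1 + 388.7 + 387.9) / 9 = 3473.3000 / 9 = 385.9222
R̄ = (17.4 + 17.4 + 14.1 + 6.3 + 10.4 + 12.8 + 13.5 + 9.3 + 5.1) / 9 = 106.3000 / 9 = 11.8111
UCL = X̄̄ + A₂·R̄ = 385.9222 + 0.483 × 11.8111 = 391.6270

391.63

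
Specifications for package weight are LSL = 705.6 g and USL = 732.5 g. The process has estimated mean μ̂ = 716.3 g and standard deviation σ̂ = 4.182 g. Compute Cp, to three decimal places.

1.072

Cp = (USL − LSL) / (6σ̂) = (732.5 − 705.6) / (6 × 4.182) = 26.9000 / 25.0920 = 1.0721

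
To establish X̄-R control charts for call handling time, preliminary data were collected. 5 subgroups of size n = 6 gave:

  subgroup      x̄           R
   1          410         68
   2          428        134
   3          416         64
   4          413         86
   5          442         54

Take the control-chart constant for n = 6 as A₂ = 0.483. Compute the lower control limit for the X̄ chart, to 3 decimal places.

X̄̄ = (410 + 428 + 416 + 413 + 442) / 5 = 2109.0000 / 5 = 421.8000
R̄ = (68 + 134 + 64 + 86 + 54) / 5 = 406.0000 / 5 = 81.2000
LCL = X̄̄ − A₂·R̄ = 421.8000 − 0.483 × 81.2000 = 382.5804

382.580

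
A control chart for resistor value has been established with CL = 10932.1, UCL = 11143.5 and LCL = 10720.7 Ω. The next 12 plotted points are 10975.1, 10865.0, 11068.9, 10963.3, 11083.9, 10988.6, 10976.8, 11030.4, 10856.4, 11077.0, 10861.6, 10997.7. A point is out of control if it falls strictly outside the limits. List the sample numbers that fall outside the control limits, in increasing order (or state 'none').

none

All 12 points lie within [10720.7, 11143.5].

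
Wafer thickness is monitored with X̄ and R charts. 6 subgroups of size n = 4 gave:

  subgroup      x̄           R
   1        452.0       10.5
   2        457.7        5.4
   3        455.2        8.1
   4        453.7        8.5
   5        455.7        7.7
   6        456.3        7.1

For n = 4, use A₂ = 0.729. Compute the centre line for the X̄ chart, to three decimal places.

455.100

X̄̄ = (452.0 + 457.7 + 455.2 + 453.7 + 455.7 + 456.3) / 6 = 2730.6000 / 6 = 455.1000
CL = X̄̄ = 455.1000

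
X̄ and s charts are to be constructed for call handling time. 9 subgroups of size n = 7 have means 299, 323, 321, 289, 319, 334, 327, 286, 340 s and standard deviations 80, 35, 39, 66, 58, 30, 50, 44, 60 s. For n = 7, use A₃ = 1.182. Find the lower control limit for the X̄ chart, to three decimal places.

254.657

X̄̄ = (299 + 323 + 321 + 289 + 319 + 334 + 327 + 286 + 340) / 9 = 315.3333
s̄ = (80 + 35 + 39 + 66 + 58 + 30 + 50 + 44 + 60) / 9 = 51.3333
LCL = X̄̄ − A₃·s̄ = 315.3333 − 1.182 × 51.3333 = 254.6573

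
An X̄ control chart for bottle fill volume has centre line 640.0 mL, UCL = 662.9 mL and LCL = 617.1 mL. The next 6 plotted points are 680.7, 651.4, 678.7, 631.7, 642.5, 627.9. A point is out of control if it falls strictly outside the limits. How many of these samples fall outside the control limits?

Compare each point to [617.1, 662.9]: sample 1 = 680.7 > UCL; sample 3 = 678.7 > UCL.

2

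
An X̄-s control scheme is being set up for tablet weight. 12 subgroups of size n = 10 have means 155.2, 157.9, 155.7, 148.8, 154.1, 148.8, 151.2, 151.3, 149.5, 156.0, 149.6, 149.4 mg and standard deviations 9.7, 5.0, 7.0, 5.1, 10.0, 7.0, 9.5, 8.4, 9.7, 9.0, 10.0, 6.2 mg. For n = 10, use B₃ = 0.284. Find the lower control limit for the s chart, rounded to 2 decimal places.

s̄ = (9.7 + 5.0 + 7.0 + 5.1 + 10.0 + 7.0 + 9.5 + 8.4 + 9.7 + 9.0 + 10.0 + 6.2) / 12 = 8.0500
LCL_s = B₃·s̄ = 0.284 × 8.0500 = 2.2862

2.29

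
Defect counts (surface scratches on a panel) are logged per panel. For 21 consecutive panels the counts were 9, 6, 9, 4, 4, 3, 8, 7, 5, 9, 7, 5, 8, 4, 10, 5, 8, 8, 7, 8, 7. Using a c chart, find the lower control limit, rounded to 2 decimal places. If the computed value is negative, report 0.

0.00

c̄ = (9 + 6 + 9 + 4 + 4 + 3 + 8 + 7 + 5 + 9 + 7 + 5 + 8 + 4 + 10 + 5 + 8 + 8 + 7 + 8 + 7) / 21 = 141 / 21 = 6.7143
LCL = c̄ − 3√c̄ = 6.7143 − 3 × 2.5912 = -1.0593 → 0 (cannot be negative)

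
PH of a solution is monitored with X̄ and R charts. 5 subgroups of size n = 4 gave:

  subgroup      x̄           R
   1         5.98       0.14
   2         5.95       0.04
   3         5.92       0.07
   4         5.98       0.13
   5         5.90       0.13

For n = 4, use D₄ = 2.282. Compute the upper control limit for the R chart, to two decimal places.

R̄ = (0.14 + 0.04 + 0.07 + 0.13 + 0.13) / 5 = 0.5100 / 5 = 0.1020
UCL_R = D₄·R̄ = 2.282 × 0.1020 = 0.2328

0.23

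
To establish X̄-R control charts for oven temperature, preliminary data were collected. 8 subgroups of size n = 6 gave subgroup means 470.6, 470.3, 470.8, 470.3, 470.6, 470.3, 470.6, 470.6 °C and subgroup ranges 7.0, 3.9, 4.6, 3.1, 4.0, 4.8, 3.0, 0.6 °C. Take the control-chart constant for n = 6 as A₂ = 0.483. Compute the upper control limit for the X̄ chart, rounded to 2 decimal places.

X̄̄ = (470.6 + 470.3 + 470.8 + 470.3 + 470.6 + 470.3 + 470.6 + 470.6) / 8 = 3764.1000 / 8 = 470.5125
R̄ = (7.0 + 3.9 + 4.6 + 3.1 + 4.0 + 4.8 + 3.0 + 0.6) / 8 = 31.0000 / 8 = 3.8750
UCL = X̄̄ + A₂·R̄ = 470.5125 + 0.483 × 3.8750 = 472.3841

472.38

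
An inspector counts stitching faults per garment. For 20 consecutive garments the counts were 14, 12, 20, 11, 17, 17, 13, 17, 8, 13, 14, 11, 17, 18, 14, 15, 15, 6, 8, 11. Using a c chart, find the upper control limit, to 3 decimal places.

c̄ = (14 + 12 + 20 + 11 + 17 + 17 + 13 + 17 + 8 + 13 + 14 + 11 + 17 + 18 + 14 + 15 + 15 + 6 + 8 + 11) / 20 = 271 / 20 = 13.5500
UCL = c̄ + 3√c̄ = 13.5500 + 3 × √13.5500 = 13.5500 + 3 × 3.6810 = 24.5931

24.593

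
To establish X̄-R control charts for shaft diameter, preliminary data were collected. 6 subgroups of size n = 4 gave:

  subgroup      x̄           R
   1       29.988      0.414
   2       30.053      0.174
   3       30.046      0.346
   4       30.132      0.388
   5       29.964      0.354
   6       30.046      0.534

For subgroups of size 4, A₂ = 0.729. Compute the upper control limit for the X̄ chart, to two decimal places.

X̄̄ = (29.988 + 30.053 + 30.046 + 30.132 + 29.964 + 30.046) / 6 = 180.2290 / 6 = 30.0382
R̄ = (0.414 + 0.174 + 0.346 + 0.388 + 0.354 + 0.534) / 6 = 2.2100 / 6 = 0.3683
UCL = X̄̄ + A₂·R̄ = 30.0382 + 0.729 × 0.3683 = 30.3067

30.31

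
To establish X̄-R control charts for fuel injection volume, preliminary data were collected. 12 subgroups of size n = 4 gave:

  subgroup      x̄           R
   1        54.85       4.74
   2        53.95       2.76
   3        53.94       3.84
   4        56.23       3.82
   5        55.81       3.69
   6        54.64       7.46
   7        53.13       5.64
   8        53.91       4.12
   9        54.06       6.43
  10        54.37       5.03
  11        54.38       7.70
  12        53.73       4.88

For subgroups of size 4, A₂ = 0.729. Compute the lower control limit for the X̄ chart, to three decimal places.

X̄̄ = (54.85 + 53.95 + 53.94 + 56.23 + 55.81 + 54.64 + 53.13 + 53.91 + 54.06 + 54.37 + 54.38 + 53.73) / 12 = 653.0000 / 12 = 54.4167
R̄ = (4.74 + 2.76 + 3.84 + 3.82 + 3.69 + 7.46 + 5.64 + 4.12 + 6.43 + 5.03 + 7.70 + 4.88) / 12 = 60.1100 / 12 = 5.0092
LCL = X̄̄ − A₂·R̄ = 54.4167 − 0.729 × 5.0092 = 50.7650

50.765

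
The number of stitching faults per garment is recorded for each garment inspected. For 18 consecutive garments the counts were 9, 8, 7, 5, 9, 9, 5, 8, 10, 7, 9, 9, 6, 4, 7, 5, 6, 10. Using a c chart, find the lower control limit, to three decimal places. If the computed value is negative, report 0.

0.000

c̄ = (9 + 8 + 7 + 5 + 9 + 9 + 5 + 8 + 10 + 7 + 9 + 9 + 6 + 4 + 7 + 5 + 6 + 10) / 18 = 133 / 18 = 7.3889
LCL = c̄ − 3√c̄ = 7.3889 − 3 × 2.7183 = -0.7659 → 0 (cannot be negative)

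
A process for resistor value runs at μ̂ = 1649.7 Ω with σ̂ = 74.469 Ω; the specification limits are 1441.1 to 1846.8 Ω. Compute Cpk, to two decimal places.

0.88

Cpu = (USL − μ̂) / (3σ̂) = (1846.8 − 1649.7) / (3 × 74.469) = 0.8822; Cpl = (μ̂ − LSL) / (3σ̂) = (1649.7 − 1441.1) / (3 × 74.469) = 0.9337; Cpk = min(Cpu, Cpl) = 0.8822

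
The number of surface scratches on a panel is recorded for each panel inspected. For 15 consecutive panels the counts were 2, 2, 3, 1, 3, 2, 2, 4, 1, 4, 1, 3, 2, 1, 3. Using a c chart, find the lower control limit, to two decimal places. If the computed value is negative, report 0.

0.00

c̄ = (2 + 2 + 3 + 1 + 3 + 2 + 2 + 4 + 1 + 4 + 1 + 3 + 2 + 1 + 3) / 15 = 34 / 15 = 2.2667
LCL = c̄ − 3√c̄ = 2.2667 − 3 × 1.5055 = -2.2500 → 0 (cannot be negative)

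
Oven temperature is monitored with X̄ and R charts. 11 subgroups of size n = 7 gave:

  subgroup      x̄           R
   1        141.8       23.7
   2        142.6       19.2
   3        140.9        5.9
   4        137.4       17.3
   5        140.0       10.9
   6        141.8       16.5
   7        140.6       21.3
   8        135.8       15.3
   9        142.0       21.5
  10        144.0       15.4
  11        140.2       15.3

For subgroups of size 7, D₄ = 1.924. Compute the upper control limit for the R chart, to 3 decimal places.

R̄ = (23.7 + 19.2 + 5.9 + 17.3 + 10.9 + 16.5 + 21.3 + 15.3 + 21.5 + 15.4 + 15.3) / 11 = 182.3000 / 11 = 16.5727
UCL_R = D₄·R̄ = 1.924 × 16.5727 = 31.8859

31.886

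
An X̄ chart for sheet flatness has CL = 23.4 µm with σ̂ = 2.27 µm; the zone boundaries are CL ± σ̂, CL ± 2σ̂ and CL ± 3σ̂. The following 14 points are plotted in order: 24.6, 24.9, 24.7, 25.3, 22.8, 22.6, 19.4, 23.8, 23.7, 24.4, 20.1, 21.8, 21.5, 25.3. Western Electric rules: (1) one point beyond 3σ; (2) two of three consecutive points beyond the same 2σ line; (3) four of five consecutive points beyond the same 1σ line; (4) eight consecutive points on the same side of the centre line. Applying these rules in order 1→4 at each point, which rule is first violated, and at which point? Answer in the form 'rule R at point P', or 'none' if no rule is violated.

Zone of each point (C = within 1σ̂, B = 1σ̂–2σ̂, A = 2σ̂–3σ̂, * = beyond 3σ̂; sign = side of CL): 1:+C, 2:+C, 3:+C, 4:+C, 5:-C, 6:-C, 7:-B, 8:+C, 9:+C, 10:+C, 11:-B, 12:-C, 13:-C, 14:+C
No rule fires across all 14 points.

none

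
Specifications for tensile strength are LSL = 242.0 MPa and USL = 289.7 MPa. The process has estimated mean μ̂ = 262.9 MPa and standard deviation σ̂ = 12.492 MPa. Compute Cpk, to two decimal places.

0.56

Cpu = (USL − μ̂) / (3σ̂) = (289.7 − 262.9) / (3 × 12.492) = 0.7151; Cpl = (μ̂ − LSL) / (3σ̂) = (262.9 − 242.0) / (3 × 12.492) = 0.5577; Cpk = min(Cpu, Cpl) = 0.5577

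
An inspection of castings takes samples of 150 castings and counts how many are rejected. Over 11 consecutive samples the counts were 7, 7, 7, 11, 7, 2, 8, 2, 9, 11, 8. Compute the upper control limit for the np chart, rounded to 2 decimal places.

p̄ = Σdᵢ / (k·n) = 79 / (11 × 150) = 0.04788
UCL = np̄ + 3·√(np̄(1−p̄)) = 7.1818 + 3 × √(7.1818×0.95212) = 7.1818 + 3 × 2.6149 = 15.0267

15.03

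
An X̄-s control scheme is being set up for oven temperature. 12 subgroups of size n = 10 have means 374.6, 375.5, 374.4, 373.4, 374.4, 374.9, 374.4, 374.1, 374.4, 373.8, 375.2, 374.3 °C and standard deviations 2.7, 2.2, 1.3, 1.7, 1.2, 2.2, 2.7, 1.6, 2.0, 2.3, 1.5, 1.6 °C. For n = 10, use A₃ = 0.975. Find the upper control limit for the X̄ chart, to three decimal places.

X̄̄ = (374.6 + 375.5 + 374.4 + 373.4 + 374.4 + 374.9 + 374.4 + 374.1 + 374.4 + 373.8 + 375.2 + 374.3) / 12 = 374.4500
s̄ = (2.7 + 2.2 + 1.3 + 1.7 + 1.2 + 2.2 + 2.7 + 1.6 + 2.0 + 2.3 + 1.5 + 1.6) / 12 = 1.9167
UCL = X̄̄ + A₃·s̄ = 374.4500 + 0.975 × 1.9167 = 376.3187

376.319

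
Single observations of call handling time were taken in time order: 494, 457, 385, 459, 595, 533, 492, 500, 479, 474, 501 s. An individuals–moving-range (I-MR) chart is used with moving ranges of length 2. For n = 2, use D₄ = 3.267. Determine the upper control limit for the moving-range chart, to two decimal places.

Moving ranges: 37, 72, 74, 136, 62, 41, 8, 21, 5, 27; M̄R̄ = 483.0000 / 10 = 48.3000
UCL_MR = D₄·M̄R̄ = 3.267 × 48.3000 = 157.7961

157.80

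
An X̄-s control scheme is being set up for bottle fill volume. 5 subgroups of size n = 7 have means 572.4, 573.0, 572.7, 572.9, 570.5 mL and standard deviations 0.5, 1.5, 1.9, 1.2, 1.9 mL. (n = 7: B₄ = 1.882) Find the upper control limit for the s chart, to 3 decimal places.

s̄ = (0.5 + 1.5 + 1.9 + 1.2 + 1.9) / 5 = 1.4000
UCL_s = B₄·s̄ = 1.882 × 1.4000 = 2.6348

2.635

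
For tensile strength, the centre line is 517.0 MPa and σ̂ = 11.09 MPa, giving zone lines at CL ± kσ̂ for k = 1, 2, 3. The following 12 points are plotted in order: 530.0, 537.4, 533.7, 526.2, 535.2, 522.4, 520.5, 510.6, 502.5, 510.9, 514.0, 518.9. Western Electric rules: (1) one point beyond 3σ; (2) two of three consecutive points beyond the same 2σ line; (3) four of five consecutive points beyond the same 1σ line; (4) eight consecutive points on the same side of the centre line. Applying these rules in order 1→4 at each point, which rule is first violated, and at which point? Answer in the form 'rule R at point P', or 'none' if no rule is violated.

Zone of each point (C = within 1σ̂, B = 1σ̂–2σ̂, A = 2σ̂–3σ̂, * = beyond 3σ̂; sign = side of CL): 1:+B, 2:+B, 3:+B, 4:+C, 5:+B, 6:+C, 7:+C, 8:-C, 9:-B, 10:-C, 11:-C, 12:+C
Rule 3 (four of five consecutive points beyond the same 1σ limit) is satisfied at point 5.

rule 3 at point 5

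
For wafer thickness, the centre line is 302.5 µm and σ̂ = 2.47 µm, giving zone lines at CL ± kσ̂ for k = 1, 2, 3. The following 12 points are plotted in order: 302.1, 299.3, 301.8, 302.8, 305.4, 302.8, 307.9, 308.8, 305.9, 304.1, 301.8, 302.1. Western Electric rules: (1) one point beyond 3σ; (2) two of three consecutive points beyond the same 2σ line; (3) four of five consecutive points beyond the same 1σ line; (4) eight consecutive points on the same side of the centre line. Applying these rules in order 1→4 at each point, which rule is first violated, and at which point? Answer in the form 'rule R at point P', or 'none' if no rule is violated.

rule 2 at point 8

Zone of each point (C = within 1σ̂, B = 1σ̂–2σ̂, A = 2σ̂–3σ̂, * = beyond 3σ̂; sign = side of CL): 1:-C, 2:-B, 3:-C, 4:+C, 5:+B, 6:+C, 7:+A, 8:+A, 9:+B, 10:+C, 11:-C, 12:-C
Rule 2 (two of three consecutive points beyond the same 2σ limit) is satisfied at point 8.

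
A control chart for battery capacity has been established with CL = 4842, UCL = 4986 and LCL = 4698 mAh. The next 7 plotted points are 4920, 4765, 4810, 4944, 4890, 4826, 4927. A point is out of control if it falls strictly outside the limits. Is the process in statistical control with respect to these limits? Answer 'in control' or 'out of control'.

All 7 points lie within [4698, 4986].

in control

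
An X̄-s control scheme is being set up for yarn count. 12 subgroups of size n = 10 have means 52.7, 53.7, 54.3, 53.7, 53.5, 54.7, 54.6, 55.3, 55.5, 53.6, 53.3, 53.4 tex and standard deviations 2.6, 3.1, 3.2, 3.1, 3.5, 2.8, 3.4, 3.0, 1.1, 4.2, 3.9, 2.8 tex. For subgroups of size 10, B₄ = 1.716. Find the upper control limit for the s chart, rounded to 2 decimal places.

5.25

s̄ = (2.6 + 3.1 + 3.2 + 3.1 + 3.5 + 2.8 + 3.4 + 3.0 + 1.1 + 4.2 + 3.9 + 2.8) / 12 = 3.0583
UCL_s = B₄·s̄ = 1.716 × 3.0583 = 5.2481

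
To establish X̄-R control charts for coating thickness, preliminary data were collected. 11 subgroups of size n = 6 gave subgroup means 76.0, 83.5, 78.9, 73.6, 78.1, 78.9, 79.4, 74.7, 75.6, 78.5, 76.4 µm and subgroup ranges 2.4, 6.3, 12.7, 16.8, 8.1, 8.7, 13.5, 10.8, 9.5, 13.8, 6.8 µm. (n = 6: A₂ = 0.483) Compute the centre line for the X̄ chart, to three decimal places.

X̄̄ = (76.0 + 83.5 + 78.9 + 73.6 + 78.1 + 78.9 + 79.4 + 74.7 + 75.6 + 78.5 + 76.4) / 11 = 853.6000 / 11 = 77.6000
CL = X̄̄ = 77.6000

77.600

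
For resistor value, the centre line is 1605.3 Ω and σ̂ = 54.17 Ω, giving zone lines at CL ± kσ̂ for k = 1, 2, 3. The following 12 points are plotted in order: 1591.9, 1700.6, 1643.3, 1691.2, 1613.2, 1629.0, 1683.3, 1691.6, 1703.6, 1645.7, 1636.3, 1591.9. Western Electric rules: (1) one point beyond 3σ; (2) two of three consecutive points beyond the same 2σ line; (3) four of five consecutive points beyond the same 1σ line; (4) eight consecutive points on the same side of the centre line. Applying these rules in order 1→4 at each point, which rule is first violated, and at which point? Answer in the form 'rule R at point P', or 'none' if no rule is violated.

rule 4 at point 9

Zone of each point (C = within 1σ̂, B = 1σ̂–2σ̂, A = 2σ̂–3σ̂, * = beyond 3σ̂; sign = side of CL): 1:-C, 2:+B, 3:+C, 4:+B, 5:+C, 6:+C, 7:+B, 8:+B, 9:+B, 10:+C, 11:+C, 12:-C
Rule 4 (eight consecutive points on the same side of the centre line) is satisfied at point 9.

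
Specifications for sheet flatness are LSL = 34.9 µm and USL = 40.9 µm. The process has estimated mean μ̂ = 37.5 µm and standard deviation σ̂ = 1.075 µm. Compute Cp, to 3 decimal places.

0.930

Cp = (USL − LSL) / (6σ̂) = (40.9 − 34.9) / (6 × 1.075) = 6.0000 / 6.4500 = 0.9302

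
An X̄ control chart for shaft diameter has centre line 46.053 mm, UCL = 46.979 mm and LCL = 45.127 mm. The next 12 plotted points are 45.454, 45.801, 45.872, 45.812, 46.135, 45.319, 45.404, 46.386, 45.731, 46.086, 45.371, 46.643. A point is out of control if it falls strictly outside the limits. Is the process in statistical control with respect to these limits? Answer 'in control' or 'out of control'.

in control

All 12 points lie within [45.127, 46.979].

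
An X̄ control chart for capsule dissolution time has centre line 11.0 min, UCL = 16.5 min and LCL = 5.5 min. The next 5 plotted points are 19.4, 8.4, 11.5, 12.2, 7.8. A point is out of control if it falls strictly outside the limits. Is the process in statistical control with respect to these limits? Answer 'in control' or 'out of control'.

Compare each point to [5.5, 16.5]: sample 1 = 19.4 > UCL.

out of control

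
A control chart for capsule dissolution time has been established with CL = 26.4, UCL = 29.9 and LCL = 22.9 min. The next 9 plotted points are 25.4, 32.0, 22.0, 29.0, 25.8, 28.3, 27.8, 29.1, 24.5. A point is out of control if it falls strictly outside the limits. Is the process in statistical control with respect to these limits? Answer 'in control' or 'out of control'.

Compare each point to [22.9, 29.9]: sample 2 = 32.0 > UCL; sample 3 = 22.0 < LCL.

out of control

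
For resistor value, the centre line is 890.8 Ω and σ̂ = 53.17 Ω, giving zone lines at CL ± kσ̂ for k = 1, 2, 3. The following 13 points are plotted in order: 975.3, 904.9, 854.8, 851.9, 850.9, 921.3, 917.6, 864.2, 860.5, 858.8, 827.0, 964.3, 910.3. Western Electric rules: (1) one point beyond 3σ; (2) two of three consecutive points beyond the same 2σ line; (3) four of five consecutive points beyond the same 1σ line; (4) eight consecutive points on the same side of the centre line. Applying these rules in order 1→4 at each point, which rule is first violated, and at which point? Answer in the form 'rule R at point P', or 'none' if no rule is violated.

none

Zone of each point (C = within 1σ̂, B = 1σ̂–2σ̂, A = 2σ̂–3σ̂, * = beyond 3σ̂; sign = side of CL): 1:+B, 2:+C, 3:-C, 4:-C, 5:-C, 6:+C, 7:+C, 8:-C, 9:-C, 10:-C, 11:-B, 12:+B, 13:+C
No rule fires across all 13 points.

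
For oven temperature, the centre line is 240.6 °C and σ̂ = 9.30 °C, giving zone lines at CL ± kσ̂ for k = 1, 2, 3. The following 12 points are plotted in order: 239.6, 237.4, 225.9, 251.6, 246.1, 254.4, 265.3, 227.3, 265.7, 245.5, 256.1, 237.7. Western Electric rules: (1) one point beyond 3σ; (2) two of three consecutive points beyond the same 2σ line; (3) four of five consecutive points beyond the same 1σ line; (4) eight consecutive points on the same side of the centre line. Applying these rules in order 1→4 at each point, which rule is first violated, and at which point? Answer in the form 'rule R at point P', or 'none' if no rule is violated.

rule 2 at point 9

Zone of each point (C = within 1σ̂, B = 1σ̂–2σ̂, A = 2σ̂–3σ̂, * = beyond 3σ̂; sign = side of CL): 1:-C, 2:-C, 3:-B, 4:+B, 5:+C, 6:+B, 7:+A, 8:-B, 9:+A, 10:+C, 11:+B, 12:-C
Rule 2 (two of three consecutive points beyond the same 2σ limit) is satisfied at point 9.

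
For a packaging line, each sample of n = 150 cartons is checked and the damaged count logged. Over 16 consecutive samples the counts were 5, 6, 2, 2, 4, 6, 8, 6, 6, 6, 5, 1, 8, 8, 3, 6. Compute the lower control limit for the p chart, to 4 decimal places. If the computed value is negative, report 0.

p̄ = Σdᵢ / (k·n) = 82 / (16 × 150) = 0.03417
LCL = p̄ − 3·√(p̄(1−p̄)/n) = 0.03417 − 3 × 0.01483 = -0.01033 → 0 (negative, so LCL = 0)

0.0000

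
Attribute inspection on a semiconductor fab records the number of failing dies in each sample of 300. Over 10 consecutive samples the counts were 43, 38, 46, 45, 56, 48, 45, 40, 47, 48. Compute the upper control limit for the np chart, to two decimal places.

p̄ = Σdᵢ / (k·n) = 456 / (10 × 300) = 0.15200
UCL = np̄ + 3·√(np̄(1−p̄)) = 45.6000 + 3 × √(45.6000×0.84800) = 45.6000 + 3 × 6.2184 = 64.2553

64.26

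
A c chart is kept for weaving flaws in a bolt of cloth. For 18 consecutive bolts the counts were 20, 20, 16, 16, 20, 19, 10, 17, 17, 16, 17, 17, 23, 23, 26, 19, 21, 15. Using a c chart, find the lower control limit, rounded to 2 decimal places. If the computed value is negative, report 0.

c̄ = (20 + 20 + 16 + 16 + 20 + 19 + 10 + 17 + 17 + 16 + 17 + 17 + 23 + 23 + 26 + 19 + 21 + 15) / 18 = 332 / 18 = 18.4444
LCL = c̄ − 3√c̄ = 18.4444 − 3 × 4.2947 = 5.5603

5.56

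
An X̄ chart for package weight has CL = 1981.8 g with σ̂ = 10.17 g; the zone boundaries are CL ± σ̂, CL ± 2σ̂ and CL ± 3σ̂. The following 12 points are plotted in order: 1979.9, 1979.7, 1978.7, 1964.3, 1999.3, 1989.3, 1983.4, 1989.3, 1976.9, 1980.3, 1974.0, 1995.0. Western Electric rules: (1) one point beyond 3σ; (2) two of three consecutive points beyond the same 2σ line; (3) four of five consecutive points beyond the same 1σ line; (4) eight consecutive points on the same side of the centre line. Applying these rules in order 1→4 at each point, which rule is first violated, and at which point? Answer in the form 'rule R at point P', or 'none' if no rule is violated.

Zone of each point (C = within 1σ̂, B = 1σ̂–2σ̂, A = 2σ̂–3σ̂, * = beyond 3σ̂; sign = side of CL): 1:-C, 2:-C, 3:-C, 4:-B, 5:+B, 6:+C, 7:+C, 8:+C, 9:-C, 10:-C, 11:-C, 12:+B
No rule fires across all 12 points.

none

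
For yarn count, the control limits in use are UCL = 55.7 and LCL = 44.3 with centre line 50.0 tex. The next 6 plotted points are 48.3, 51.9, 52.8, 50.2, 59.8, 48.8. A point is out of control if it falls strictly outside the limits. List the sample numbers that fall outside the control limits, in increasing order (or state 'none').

Compare each point to [44.3, 55.7]: sample 5 = 59.8 > UCL.

5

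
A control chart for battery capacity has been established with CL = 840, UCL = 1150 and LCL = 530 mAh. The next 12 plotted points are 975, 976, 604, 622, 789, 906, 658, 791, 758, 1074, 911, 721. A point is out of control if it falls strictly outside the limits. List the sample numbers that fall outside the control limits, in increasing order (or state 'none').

All 12 points lie within [530, 1150].

none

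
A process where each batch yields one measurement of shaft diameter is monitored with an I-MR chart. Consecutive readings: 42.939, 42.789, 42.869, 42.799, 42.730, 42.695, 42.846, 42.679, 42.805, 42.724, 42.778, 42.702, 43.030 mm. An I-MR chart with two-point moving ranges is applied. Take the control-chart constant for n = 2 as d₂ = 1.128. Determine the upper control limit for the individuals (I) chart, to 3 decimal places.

X̄ = (42.939 + 42.789 + 42.869 + 42.799 + 42.730 + 42.695 + 42.846 + 42.679 + 42.805 + 42.724 + 42.778 + 42.702 + 43.030) / 13 = 42.7988
Moving ranges: 0.150, 0.080, 0.070, 0.069, 0.035, 0.151, 0.167, 0.126, 0.081, 0.054, 0.076, 0.328; M̄R̄ = 1.3870 / 12 = 0.1156
UCL = X̄ + 3·M̄R̄/d₂ = 42.7988 + 3 × 0.1156 / 1.128 = 43.1062

43.106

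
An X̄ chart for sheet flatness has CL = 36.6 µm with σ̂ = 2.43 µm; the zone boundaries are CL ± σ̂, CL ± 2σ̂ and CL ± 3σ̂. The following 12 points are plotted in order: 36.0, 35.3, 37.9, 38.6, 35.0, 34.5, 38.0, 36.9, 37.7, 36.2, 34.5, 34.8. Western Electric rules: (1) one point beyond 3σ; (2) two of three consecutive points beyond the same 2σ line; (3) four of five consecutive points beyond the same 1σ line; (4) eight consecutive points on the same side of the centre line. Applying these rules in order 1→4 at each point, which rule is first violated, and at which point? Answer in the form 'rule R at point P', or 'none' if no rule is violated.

Zone of each point (C = within 1σ̂, B = 1σ̂–2σ̂, A = 2σ̂–3σ̂, * = beyond 3σ̂; sign = side of CL): 1:-C, 2:-C, 3:+C, 4:+C, 5:-C, 6:-C, 7:+C, 8:+C, 9:+C, 10:-C, 11:-C, 12:-C
No rule fires across all 12 points.

none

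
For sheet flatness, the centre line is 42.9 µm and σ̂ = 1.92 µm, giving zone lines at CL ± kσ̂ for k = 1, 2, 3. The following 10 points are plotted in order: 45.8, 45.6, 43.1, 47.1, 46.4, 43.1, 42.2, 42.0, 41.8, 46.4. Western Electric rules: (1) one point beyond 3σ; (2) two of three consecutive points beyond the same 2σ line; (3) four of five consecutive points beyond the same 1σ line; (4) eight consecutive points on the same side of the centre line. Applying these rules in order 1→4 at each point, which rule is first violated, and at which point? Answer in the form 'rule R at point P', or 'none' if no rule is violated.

rule 3 at point 5

Zone of each point (C = within 1σ̂, B = 1σ̂–2σ̂, A = 2σ̂–3σ̂, * = beyond 3σ̂; sign = side of CL): 1:+B, 2:+B, 3:+C, 4:+A, 5:+B, 6:+C, 7:-C, 8:-C, 9:-C, 10:+B
Rule 3 (four of five consecutive points beyond the same 1σ limit) is satisfied at point 5.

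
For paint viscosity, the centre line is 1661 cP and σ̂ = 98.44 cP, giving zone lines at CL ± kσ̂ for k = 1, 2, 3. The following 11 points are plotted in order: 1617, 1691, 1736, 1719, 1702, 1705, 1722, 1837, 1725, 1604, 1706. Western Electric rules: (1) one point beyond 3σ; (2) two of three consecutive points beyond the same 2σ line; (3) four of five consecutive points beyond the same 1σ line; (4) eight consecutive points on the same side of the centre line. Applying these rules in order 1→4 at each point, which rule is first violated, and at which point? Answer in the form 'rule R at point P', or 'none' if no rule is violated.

rule 4 at point 9

Zone of each point (C = within 1σ̂, B = 1σ̂–2σ̂, A = 2σ̂–3σ̂, * = beyond 3σ̂; sign = side of CL): 1:-C, 2:+C, 3:+C, 4:+C, 5:+C, 6:+C, 7:+C, 8:+B, 9:+C, 10:-C, 11:+C
Rule 4 (eight consecutive points on the same side of the centre line) is satisfied at point 9.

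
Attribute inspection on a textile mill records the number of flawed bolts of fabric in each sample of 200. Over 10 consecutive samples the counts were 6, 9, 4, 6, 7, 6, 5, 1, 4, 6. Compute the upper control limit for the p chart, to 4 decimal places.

0.0614

p̄ = Σdᵢ / (k·n) = 54 / (10 × 200) = 0.02700
UCL = p̄ + 3·√(p̄(1−p̄)/n) = 0.02700 + 3 × √(0.02700×0.97300/200) = 0.02700 + 3 × 0.01146 = 0.06138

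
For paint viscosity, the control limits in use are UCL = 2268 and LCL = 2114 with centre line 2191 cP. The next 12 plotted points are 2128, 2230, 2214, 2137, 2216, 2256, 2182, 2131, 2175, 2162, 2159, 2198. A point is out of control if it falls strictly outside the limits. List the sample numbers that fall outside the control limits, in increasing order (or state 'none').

All 12 points lie within [2114, 2268].

none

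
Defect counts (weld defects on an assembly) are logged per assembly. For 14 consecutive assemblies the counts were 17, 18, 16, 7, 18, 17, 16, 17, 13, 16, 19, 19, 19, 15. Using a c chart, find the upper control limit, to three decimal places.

28.294

c̄ = (17 + 18 + 16 + 7 + 18 + 17 + 16 + 17 + 13 + 16 + 19 + 19 + 19 + 15) / 14 = 227 / 14 = 16.2143
UCL = c̄ + 3√c̄ = 16.2143 + 3 × √16.2143 = 16.2143 + 3 × 4.0267 = 28.2944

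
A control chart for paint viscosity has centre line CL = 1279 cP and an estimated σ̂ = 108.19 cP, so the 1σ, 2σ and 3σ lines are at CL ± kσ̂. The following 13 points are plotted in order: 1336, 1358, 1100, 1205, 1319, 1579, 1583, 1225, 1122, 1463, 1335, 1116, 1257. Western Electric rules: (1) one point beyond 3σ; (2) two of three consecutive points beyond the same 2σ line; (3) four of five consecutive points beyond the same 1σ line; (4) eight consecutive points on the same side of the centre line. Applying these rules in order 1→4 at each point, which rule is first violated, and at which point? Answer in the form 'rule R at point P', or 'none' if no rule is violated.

rule 2 at point 7

Zone of each point (C = within 1σ̂, B = 1σ̂–2σ̂, A = 2σ̂–3σ̂, * = beyond 3σ̂; sign = side of CL): 1:+C, 2:+C, 3:-B, 4:-C, 5:+C, 6:+A, 7:+A, 8:-C, 9:-B, 10:+B, 11:+C, 12:-B, 13:-C
Rule 2 (two of three consecutive points beyond the same 2σ limit) is satisfied at point 7.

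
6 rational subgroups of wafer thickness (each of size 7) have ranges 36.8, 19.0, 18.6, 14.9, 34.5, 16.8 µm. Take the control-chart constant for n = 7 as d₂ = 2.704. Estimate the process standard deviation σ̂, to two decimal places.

R̄ = (36.8 + 19.0 + 18.6 + 14.9 + 34.5 + 16.8) / 6 = 23.4333
σ̂ = R̄ / d₂ = 23.4333 / 2.704 = 8.6662

8.67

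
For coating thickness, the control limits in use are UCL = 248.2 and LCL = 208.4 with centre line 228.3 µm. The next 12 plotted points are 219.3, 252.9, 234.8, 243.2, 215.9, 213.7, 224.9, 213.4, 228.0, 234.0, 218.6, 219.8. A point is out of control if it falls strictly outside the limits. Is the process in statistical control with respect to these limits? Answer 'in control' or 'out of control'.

Compare each point to [208.4, 248.2]: sample 2 = 252.9 > UCL.

out of control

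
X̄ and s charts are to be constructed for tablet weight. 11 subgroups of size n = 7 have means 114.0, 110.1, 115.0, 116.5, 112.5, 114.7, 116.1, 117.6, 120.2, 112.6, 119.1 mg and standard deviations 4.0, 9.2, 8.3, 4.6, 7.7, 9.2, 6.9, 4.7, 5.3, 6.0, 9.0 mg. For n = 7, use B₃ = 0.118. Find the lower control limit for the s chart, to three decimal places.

s̄ = (4.0 + 9.2 + 8.3 + 4.6 + 7.7 + 9.2 + 6.9 + 4.7 + 5.3 + 6.0 + 9.0) / 11 = 6.8091
LCL_s = B₃·s̄ = 0.118 × 6.8091 = 0.8035

0.803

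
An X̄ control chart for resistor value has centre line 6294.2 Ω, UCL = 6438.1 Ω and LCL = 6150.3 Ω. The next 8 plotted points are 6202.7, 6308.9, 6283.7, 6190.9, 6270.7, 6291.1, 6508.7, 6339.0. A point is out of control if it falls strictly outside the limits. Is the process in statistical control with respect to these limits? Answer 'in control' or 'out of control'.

out of control

Compare each point to [6150.3, 6438.1]: sample 7 = 6508.7 > UCL.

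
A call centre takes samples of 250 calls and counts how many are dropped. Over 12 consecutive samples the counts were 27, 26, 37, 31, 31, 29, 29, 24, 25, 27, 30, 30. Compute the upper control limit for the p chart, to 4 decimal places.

0.1759

p̄ = Σdᵢ / (k·n) = 346 / (12 × 250) = 0.11533
UCL = p̄ + 3·√(p̄(1−p̄)/n) = 0.11533 + 3 × √(0.11533×0.88467/250) = 0.11533 + 3 × 0.02020 = 0.17594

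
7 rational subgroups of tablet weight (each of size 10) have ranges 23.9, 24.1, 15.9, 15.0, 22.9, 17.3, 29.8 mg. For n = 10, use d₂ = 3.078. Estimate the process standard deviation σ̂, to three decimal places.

R̄ = (23.9 + 24.1 + 15.9 + 15.0 + 22.9 + 17.3 + 29.8) / 7 = 21.2714
σ̂ = R̄ / d₂ = 21.2714 / 3.078 = 6.9108

6.911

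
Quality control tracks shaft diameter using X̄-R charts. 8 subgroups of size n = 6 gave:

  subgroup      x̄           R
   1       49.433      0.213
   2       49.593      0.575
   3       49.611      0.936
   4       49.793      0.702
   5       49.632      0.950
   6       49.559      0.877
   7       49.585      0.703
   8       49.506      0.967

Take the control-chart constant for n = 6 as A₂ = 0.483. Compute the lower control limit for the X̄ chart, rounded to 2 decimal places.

X̄̄ = (49.433 + 49.593 + 49.611 + 49.793 + 49.632 + 49.559 + 49.585 + 49.506) / 8 = 396.7120 / 8 = 49.5890
R̄ = (0.213 + 0.575 + 0.936 + 0.702 + 0.950 + 0.877 + 0.703 + 0.967) / 8 = 5.9230 / 8 = 0.7404
LCL = X̄̄ − A₂·R̄ = 49.5890 − 0.483 × 0.7404 = 49.2314

49.23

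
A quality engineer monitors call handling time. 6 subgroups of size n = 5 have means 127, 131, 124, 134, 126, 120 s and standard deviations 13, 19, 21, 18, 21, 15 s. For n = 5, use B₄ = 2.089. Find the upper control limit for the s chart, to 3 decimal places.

37.254

s̄ = (13 + 19 + 21 + 18 + 21 + 15) / 6 = 17.8333
UCL_s = B₄·s̄ = 2.089 × 17.8333 = 37.2538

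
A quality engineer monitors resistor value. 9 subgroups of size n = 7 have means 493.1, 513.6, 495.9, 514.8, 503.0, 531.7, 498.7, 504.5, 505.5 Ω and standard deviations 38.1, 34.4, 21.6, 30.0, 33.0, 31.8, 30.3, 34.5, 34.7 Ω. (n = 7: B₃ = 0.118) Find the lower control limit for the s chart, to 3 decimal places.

s̄ = (38.1 + 34.4 + 21.6 + 30.0 + 33.0 + 31.8 + 30.3 + 34.5 + 34.7) / 9 = 32.0444
LCL_s = B₃·s̄ = 0.118 × 32.0444 = 3.7812

3.781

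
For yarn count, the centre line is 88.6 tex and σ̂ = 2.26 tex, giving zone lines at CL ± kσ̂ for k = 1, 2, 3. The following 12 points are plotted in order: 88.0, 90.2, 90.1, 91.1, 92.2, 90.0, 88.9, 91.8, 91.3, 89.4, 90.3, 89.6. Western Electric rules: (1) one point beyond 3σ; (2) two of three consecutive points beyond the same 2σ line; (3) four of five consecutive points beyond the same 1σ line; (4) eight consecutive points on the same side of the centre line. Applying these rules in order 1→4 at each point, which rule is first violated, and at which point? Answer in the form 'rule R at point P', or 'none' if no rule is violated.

rule 4 at point 9

Zone of each point (C = within 1σ̂, B = 1σ̂–2σ̂, A = 2σ̂–3σ̂, * = beyond 3σ̂; sign = side of CL): 1:-C, 2:+C, 3:+C, 4:+B, 5:+B, 6:+C, 7:+C, 8:+B, 9:+B, 10:+C, 11:+C, 12:+C
Rule 4 (eight consecutive points on the same side of the centre line) is satisfied at point 9.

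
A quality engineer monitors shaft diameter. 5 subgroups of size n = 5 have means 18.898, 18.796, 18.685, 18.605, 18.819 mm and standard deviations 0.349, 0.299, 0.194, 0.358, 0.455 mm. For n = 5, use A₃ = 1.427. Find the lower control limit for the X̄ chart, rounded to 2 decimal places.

X̄̄ = (18.898 + 18.796 + 18.685 + 18.605 + 18.819) / 5 = 18.7606
s̄ = (0.349 + 0.299 + 0.194 + 0.358 + 0.455) / 5 = 0.3310
LCL = X̄̄ − A₃·s̄ = 18.7606 − 1.427 × 0.3310 = 18.2883

18.29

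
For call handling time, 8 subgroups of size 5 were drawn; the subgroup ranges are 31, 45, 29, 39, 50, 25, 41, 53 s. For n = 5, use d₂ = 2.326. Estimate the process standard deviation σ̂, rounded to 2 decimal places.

16.82

R̄ = (31 + 45 + 29 + 39 + 50 + 25 + 41 + 53) / 8 = 39.1250
σ̂ = R̄ / d₂ = 39.1250 / 2.326 = 16.8207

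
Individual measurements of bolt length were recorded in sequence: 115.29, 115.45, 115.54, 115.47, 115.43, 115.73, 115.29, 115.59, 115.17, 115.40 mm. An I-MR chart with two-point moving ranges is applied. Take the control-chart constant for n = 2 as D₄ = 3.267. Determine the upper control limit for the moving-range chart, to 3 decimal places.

Moving ranges: 0.16, 0.09, 0.07, 0.04, 0.30, 0.44, 0.30, 0.42, 0.23; M̄R̄ = 2.0500 / 9 = 0.2278
UCL_MR = D₄·M̄R̄ = 3.267 × 0.2278 = 0.7441

0.744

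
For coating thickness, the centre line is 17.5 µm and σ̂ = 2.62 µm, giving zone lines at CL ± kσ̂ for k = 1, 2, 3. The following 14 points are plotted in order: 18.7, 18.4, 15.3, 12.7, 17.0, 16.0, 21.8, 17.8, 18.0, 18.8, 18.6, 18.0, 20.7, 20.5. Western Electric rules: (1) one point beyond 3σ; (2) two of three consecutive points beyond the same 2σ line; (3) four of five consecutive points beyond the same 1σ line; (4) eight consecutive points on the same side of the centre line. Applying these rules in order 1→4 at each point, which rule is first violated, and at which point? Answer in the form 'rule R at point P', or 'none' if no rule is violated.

rule 4 at point 14

Zone of each point (C = within 1σ̂, B = 1σ̂–2σ̂, A = 2σ̂–3σ̂, * = beyond 3σ̂; sign = side of CL): 1:+C, 2:+C, 3:-C, 4:-B, 5:-C, 6:-C, 7:+B, 8:+C, 9:+C, 10:+C, 11:+C, 12:+C, 13:+B, 14:+B
Rule 4 (eight consecutive points on the same side of the centre line) is satisfied at point 14.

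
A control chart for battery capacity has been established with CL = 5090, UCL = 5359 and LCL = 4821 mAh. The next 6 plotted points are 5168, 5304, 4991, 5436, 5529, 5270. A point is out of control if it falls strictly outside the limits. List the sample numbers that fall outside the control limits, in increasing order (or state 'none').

4, 5

Compare each point to [4821, 5359]: sample 4 = 5436 > UCL; sample 5 = 5529 > UCL.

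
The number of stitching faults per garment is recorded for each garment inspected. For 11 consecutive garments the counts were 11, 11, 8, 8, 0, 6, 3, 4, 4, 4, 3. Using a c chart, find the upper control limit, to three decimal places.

c̄ = (11 + 11 + 8 + 8 + 0 + 6 + 3 + 4 + 4 + 4 + 3) / 11 = 62 / 11 = 5.6364
UCL = c̄ + 3√c̄ = 5.6364 + 3 × √5.6364 = 5.6364 + 3 × 2.3741 = 12.7587

12.759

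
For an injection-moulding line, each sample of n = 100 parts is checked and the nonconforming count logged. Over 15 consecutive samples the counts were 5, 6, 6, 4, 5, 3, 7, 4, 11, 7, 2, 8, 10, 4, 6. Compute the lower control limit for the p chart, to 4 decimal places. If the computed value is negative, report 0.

0.0000

p̄ = Σdᵢ / (k·n) = 88 / (15 × 100) = 0.05867
LCL = p̄ − 3·√(p̄(1−p̄)/n) = 0.05867 − 3 × 0.02350 = -0.01183 → 0 (negative, so LCL = 0)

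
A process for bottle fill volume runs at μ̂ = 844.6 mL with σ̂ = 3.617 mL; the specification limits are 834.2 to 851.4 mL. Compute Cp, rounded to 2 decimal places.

0.79

Cp = (USL − LSL) / (6σ̂) = (851.4 − 834.2) / (6 × 3.617) = 17.2000 / 21.7020 = 0.7926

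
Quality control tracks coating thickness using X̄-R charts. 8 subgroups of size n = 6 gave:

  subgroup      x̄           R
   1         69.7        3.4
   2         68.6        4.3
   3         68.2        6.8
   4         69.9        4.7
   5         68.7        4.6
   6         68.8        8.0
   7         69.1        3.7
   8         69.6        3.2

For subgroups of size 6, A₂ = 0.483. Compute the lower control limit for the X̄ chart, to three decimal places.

X̄̄ = (69.7 + 68.6 + 68.2 + 69.9 + 68.7 + 68.8 + 69.1 + 69.6) / 8 = 552.6000 / 8 = 69.0750
R̄ = (3.4 + 4.3 + 6.8 + 4.7 + 4.6 + 8.0 + 3.7 + 3.2) / 8 = 38.7000 / 8 = 4.8375
LCL = X̄̄ − A₂·R̄ = 69.0750 − 0.483 × 4.8375 = 66.7385

66.738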